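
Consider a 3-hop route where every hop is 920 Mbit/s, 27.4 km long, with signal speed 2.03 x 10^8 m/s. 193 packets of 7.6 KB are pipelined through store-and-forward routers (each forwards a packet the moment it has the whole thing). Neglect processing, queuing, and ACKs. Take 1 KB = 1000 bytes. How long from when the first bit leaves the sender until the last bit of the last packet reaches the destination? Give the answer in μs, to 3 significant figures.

13300 μs

Per-hop transmission t_tx = L/R = 60800/920000000 = 66.087 μs.
Per-hop propagation t_prop = 27400/2.03e+08 = 134.975 μs.
Pipeline fill: first packet needs 3·t_tx to clear all hops; remaining 192 packets each add one t_tx.
Total = (3+193-1)·t_tx + 3·t_prop = 195·66.087 + 3·134.975 = 13300 μs.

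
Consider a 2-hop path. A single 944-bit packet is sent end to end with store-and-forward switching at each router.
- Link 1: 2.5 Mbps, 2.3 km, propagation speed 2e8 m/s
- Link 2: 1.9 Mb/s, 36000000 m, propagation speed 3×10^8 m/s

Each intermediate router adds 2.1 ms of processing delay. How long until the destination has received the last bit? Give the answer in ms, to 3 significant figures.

123 ms

Transmission delays (L/R per hop): 0.3776, 0.496842 ms; sum = 0.874442 ms.
Propagation delays (d/s per hop): 0.0115, 120 ms; sum = 120.012 ms.
Processing at 1 router(s): 1 × 2.1 ms = 2.1 ms.
End-to-end = 123 ms.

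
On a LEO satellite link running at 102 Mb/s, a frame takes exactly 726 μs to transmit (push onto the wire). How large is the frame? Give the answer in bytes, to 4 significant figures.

9257 bytes

L = R × t_tx = 102000000 b/s × 0.000726 s = 74052 bits.
In bytes: 74052 / 8 = 9257 bytes.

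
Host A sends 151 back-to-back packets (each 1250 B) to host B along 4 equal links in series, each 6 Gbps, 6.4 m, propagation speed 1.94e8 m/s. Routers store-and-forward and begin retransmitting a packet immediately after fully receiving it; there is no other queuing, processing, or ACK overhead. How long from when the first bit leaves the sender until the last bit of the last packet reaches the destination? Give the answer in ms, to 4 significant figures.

0.2568 ms

Per-hop transmission t_tx = L/R = 10000/6000000000 = 0.00166667 ms.
Per-hop propagation t_prop = 6.4/194000000 = 3.29897e-05 ms.
Pipeline fill: first packet needs 4·t_tx to clear all hops; remaining 150 packets each add one t_tx.
Total = (4+151-1)·t_tx + 4·t_prop = 154·0.00166667 + 4·3.29897e-05 = 0.2568 ms.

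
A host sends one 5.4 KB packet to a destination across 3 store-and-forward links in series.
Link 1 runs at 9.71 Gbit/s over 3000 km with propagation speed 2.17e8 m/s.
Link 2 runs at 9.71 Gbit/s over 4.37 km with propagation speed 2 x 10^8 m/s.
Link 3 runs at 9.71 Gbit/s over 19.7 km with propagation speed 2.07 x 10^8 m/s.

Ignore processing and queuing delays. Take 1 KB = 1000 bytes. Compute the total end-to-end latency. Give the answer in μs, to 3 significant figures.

L = 43200 bits.
Transmission delay per hop = L/R = 43200/9710000000 = 4.44902 μs; 3 hops → 13.3471 μs.
Propagation delays (d/s per hop): 13824.9, 21.85, 95.1691 μs; sum = 13941.9 μs.
End-to-end = 14000 μs.

14000 μs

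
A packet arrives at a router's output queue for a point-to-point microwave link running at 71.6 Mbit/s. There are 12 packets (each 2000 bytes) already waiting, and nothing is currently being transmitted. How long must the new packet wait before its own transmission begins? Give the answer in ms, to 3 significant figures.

2.68 ms

Each queued packet: L/R = 16000/71600000 = 0.223464 ms.
12 queued → 2.68156 ms.
Queuing delay = 2.68 ms.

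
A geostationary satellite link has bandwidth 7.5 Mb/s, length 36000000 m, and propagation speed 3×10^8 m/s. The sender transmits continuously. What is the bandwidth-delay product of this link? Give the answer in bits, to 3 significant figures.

Propagation delay = 36000000 / 300000000 = 0.12 s.
BDP = R × t_prop = 7500000 × 0.12 = 900000 bits.

900000 bits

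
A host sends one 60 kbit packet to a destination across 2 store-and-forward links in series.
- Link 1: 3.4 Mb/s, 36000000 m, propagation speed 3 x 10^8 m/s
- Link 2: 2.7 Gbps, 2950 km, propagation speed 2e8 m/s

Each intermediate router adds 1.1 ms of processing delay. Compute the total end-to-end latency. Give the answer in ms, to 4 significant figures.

153.5 ms

L = 60000 bits.
Transmission delays (L/R per hop): 17.6471, 0.0222222 ms; sum = 17.6693 ms.
Propagation delays (d/s per hop): 120, 14.75 ms; sum = 134.75 ms.
Processing at 1 router(s): 1 × 1.1 ms = 1.1 ms.
End-to-end = 153.5 ms.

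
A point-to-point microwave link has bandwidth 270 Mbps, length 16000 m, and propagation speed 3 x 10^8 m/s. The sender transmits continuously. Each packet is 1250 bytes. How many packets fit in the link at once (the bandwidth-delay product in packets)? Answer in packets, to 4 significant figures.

1.440 packets

Propagation delay = 16000 / 300000000 = 5.33333e-05 s.
BDP = R × t_prop = 270000000 × 5.33333e-05 = 14400 bits.
In packets of 10000 bits: 1.440 packets.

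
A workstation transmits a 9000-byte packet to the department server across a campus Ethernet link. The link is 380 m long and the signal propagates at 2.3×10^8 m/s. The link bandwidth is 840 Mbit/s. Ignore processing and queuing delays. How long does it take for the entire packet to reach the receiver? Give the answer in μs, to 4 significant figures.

87.37 μs

L = 9000 × 8 = 72000 bits.
Transmission delay = L/R = 72000 / 840000000 = 85.7143 μs.
Propagation delay = d/s = 380 m / 2.3e+08 m/s = 1.65217 μs.
Total = 87.37 μs.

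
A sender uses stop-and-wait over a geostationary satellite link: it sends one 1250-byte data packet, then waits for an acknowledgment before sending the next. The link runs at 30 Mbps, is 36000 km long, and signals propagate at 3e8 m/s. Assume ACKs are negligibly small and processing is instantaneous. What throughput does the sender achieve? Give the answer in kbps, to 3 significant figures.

41.6 kbps

t_tx = L/R = 10000/30000000 = 0.000333333 s.
t_prop = 36000000/300000000 = 0.12 s; RTT = 0.24 s.
Cycle = t_tx + RTT = 0.240333 s.
Throughput = L / cycle = 10000 / 0.240333 = 41.6 kbps.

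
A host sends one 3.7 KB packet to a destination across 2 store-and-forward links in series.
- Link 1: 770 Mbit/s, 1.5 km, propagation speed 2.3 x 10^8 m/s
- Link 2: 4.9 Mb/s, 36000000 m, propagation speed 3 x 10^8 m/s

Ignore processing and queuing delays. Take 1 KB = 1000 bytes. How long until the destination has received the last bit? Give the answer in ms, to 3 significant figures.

126 ms

L = 29600 bits.
Transmission delays (L/R per hop): 0.0384416, 6.04082 ms; sum = 6.07926 ms.
Propagation delays (d/s per hop): 0.00652174, 120 ms; sum = 120.007 ms.
End-to-end = 126 ms.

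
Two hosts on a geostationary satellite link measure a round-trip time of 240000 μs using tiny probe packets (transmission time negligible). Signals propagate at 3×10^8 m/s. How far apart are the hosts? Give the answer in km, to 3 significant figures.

One-way propagation = RTT/2 = 120000 μs.
d = s × t = 300000000 × 0.12 = 36000 km.

36000 km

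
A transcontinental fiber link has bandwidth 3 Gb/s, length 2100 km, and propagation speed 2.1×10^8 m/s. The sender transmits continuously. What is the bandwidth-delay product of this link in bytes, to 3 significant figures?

3750000 bytes

Propagation delay = 2100000 / 210000000 = 0.01 s.
BDP = R × t_prop = 3000000000 × 0.01 = 30000000 bits.
In bytes: 30000000/8 = 3750000 bytes.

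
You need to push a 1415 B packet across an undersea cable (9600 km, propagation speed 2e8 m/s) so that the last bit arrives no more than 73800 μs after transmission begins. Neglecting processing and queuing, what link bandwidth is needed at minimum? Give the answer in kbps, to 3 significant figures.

439 kbps

L = 11320 bits.
Propagation delay = 9600000 / 200000000 = 48000 μs.
Transmission budget = 73800 − 48000 = 25800 μs.
R ≥ L / t_tx = 11320 bits / 0.0258 s = 439 kbps.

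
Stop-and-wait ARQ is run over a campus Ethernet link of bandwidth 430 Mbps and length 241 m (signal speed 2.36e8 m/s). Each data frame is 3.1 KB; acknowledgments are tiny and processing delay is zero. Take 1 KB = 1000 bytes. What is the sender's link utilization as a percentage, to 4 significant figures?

t_tx = L/R = 24800/430000000 = 5.76744e-05 s.
t_prop = 241/236000000 = 1.02119e-06 s; RTT = 2.04237e-06 s.
Cycle = t_tx + RTT = 5.97168e-05 s.
Utilization = t_tx / cycle = 5.76744e-05/5.97168e-05 = 96.58 %.

96.58 %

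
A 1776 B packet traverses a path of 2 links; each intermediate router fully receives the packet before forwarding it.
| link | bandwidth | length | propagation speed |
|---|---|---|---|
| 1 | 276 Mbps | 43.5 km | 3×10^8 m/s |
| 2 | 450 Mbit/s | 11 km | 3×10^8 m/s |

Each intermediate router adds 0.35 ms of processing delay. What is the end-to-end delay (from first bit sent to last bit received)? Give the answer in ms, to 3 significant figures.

L = 1776 × 8 = 14208 bits.
Transmission delays (L/R per hop): 0.0514783, 0.0315733 ms; sum = 0.0830516 ms.
Propagation delays (d/s per hop): 0.145, 0.0366667 ms; sum = 0.181667 ms.
Processing at 1 router(s): 1 × 0.35 ms = 0.35 ms.
End-to-end = 0.615 ms.

0.615 ms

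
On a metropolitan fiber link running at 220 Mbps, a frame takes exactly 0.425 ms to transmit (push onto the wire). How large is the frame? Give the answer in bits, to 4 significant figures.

L = R × t_tx = 220000000 b/s × 0.000425 s = 93500 bits.

93500 bits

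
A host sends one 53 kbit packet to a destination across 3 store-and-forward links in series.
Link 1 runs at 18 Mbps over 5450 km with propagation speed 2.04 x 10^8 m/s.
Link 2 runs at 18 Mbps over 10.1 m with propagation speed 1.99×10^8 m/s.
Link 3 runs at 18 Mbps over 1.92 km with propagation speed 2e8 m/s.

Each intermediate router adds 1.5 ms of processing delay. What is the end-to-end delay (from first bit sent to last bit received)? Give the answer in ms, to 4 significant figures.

L = 53000 bits.
Transmission delay per hop = L/R = 53000/18000000 = 2.94444 ms; 3 hops → 8.83333 ms.
Propagation delays (d/s per hop): 26.7157, 5.07538e-05, 0.0096 ms; sum = 26.7253 ms.
Processing at 2 router(s): 2 × 1.5 ms = 3 ms.
End-to-end = 38.56 ms.

38.56 ms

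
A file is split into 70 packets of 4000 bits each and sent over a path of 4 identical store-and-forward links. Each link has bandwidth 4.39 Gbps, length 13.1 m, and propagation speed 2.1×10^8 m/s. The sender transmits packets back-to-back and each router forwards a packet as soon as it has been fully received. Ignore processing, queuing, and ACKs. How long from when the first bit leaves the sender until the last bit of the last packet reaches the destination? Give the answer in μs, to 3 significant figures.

66.8 μs

Per-hop transmission t_tx = L/R = 4000/4390000000 = 0.911162 μs.
Per-hop propagation t_prop = 13.1/210000000 = 0.062381 μs.
Pipeline fill: first packet needs 4·t_tx to clear all hops; remaining 69 packets each add one t_tx.
Total = (4+70-1)·t_tx + 4·t_prop = 73·0.911162 + 4·0.062381 = 66.8 μs.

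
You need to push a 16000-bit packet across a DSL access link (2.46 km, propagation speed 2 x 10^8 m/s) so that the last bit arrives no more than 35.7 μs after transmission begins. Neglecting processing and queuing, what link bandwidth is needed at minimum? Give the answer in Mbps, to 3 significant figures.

684 Mbps

Propagation delay = 2460 / 200000000 = 12.3 μs.
Transmission budget = 35.7 − 12.3 = 23.4 μs.
R ≥ L / t_tx = 16000 bits / 2.34e-05 s = 684 Mbps.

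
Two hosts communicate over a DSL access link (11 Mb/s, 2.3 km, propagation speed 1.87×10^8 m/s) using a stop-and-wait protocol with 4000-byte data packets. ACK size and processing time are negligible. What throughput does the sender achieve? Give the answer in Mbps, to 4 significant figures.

10.91 Mbps

t_tx = L/R = 32000/11000000 = 0.00290909 s.
t_prop = 2300/187000000 = 1.22995e-05 s; RTT = 2.45989e-05 s.
Cycle = t_tx + RTT = 0.00293369 s.
Throughput = L / cycle = 32000 / 0.00293369 = 10.91 Mbps.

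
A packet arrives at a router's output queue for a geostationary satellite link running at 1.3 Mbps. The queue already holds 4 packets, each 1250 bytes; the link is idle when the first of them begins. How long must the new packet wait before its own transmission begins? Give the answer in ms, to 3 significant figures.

30.8 ms

Each queued packet: L/R = 10000/1300000 = 7.69231 ms.
4 queued → 30.7692 ms.
Queuing delay = 30.8 ms.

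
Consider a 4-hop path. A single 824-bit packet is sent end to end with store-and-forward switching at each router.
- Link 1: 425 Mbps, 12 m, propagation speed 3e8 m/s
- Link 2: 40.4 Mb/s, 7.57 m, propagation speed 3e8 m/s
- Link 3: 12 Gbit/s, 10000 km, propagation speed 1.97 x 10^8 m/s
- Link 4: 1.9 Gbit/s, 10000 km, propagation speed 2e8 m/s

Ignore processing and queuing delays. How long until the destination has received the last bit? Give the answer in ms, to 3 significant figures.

101 ms

Transmission delays (L/R per hop): 0.00193882, 0.020396, 6.86667e-05, 0.000433684 ms; sum = 0.0228372 ms.
Propagation delays (d/s per hop): 4e-05, 2.52333e-05, 50.7614, 50 ms; sum = 100.761 ms.
End-to-end = 101 ms.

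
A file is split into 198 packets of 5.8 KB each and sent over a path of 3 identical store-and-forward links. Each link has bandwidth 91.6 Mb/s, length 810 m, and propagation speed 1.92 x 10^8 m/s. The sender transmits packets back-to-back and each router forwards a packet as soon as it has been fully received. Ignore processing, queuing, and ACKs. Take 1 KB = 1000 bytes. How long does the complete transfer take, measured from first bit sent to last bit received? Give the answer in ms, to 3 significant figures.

101 ms

Per-hop transmission t_tx = L/R = 46400/91600000 = 0.50655 ms.
Per-hop propagation t_prop = 810/192000000 = 0.00421875 ms.
Pipeline fill: first packet needs 3·t_tx to clear all hops; remaining 197 packets each add one t_tx.
Total = (3+198-1)·t_tx + 3·t_prop = 200·0.50655 + 3·0.00421875 = 101 ms.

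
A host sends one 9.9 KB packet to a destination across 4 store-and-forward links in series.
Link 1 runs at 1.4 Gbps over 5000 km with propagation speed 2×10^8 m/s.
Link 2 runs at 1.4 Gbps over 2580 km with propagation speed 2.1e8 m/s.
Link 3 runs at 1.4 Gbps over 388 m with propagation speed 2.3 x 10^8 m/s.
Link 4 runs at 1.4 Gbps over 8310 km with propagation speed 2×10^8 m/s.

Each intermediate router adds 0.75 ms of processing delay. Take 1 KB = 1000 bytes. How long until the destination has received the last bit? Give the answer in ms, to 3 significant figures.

81.3 ms

L = 79200 bits.
Transmission delay per hop = L/R = 79200/1400000000 = 0.0565714 ms; 4 hops → 0.226286 ms.
Propagation delays (d/s per hop): 25, 12.2857, 0.00168696, 41.55 ms; sum = 78.8374 ms.
Processing at 3 router(s): 3 × 0.75 ms = 2.25 ms.
End-to-end = 81.3 ms.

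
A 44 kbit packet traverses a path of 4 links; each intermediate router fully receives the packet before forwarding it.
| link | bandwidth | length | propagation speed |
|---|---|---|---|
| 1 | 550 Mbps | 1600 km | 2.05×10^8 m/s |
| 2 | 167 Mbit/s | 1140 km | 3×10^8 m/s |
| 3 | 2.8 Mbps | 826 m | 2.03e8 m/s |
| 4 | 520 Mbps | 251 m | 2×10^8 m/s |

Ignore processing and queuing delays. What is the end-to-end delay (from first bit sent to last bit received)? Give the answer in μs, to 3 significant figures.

L = 44000 bits.
Transmission delays (L/R per hop): 80, 263.473, 15714.3, 84.6154 μs; sum = 16142.4 μs.
Propagation delays (d/s per hop): 7804.88, 3800, 4.06897, 1.255 μs; sum = 11610.2 μs.
End-to-end = 27800 μs.

27800 μs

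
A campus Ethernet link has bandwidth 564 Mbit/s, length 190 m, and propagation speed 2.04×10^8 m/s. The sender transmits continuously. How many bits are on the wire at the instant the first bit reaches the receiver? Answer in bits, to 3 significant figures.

525 bits

Propagation delay = 190 / 204000000 = 9.31373e-07 s.
BDP = R × t_prop = 564000000 × 9.31373e-07 = 525.294 bits.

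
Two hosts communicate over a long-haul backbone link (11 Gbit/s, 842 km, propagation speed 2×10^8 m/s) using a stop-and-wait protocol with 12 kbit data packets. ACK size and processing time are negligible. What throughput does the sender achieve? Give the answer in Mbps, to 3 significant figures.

t_tx = L/R = 12000/11000000000 = 1.09091e-06 s.
t_prop = 842000/200000000 = 0.00421 s; RTT = 0.00842 s.
Cycle = t_tx + RTT = 0.00842109 s.
Throughput = L / cycle = 12000 / 0.00842109 = 1.42 Mbps.

1.42 Mbps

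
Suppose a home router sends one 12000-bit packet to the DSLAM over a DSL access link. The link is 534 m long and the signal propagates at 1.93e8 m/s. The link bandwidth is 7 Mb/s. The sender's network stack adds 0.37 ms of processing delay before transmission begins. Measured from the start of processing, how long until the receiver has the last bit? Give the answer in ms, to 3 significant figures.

Transmission delay = L/R = 12000 / 7000000 = 1.71429 ms.
Propagation delay = d/s = 534 m / 193000000 m/s = 0.00276684 ms.
Plus processing delay 0.37 ms = 0.37 ms.
Total = 2.09 ms.

2.09 ms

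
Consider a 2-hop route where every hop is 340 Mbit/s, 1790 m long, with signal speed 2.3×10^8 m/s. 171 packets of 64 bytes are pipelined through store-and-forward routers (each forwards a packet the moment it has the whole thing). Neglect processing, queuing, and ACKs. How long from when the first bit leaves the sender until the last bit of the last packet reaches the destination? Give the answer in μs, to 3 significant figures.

275 μs

Per-hop transmission t_tx = L/R = 512/340000000 = 1.50588 μs.
Per-hop propagation t_prop = 1790/2.3e+08 = 7.78261 μs.
Pipeline fill: first packet needs 2·t_tx to clear all hops; remaining 170 packets each add one t_tx.
Total = (2+171-1)·t_tx + 2·t_prop = 172·1.50588 + 2·7.78261 = 275 μs.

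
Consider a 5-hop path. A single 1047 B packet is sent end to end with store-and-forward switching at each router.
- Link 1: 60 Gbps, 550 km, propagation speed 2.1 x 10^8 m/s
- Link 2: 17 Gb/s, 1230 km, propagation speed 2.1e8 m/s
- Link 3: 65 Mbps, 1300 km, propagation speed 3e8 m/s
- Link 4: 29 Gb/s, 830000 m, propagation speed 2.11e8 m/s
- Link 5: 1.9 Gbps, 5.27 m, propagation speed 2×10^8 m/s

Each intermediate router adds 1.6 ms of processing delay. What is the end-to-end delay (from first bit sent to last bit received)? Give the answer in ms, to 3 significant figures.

23.3 ms

L = 1047 × 8 = 8376 bits.
Transmission delays (L/R per hop): 0.0001396, 0.000492706, 0.128862, 0.000288828, 0.00440842 ms; sum = 0.134191 ms.
Propagation delays (d/s per hop): 2.61905, 5.85714, 4.33333, 3.93365, 2.635e-05 ms; sum = 16.7432 ms.
Processing at 4 router(s): 4 × 1.6 ms = 6.4 ms.
End-to-end = 23.3 ms.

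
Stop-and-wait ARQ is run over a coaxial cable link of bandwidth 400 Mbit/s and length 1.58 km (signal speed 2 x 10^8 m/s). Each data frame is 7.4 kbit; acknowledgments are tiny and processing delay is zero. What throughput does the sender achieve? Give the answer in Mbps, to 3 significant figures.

216 Mbps

t_tx = L/R = 7400/400000000 = 1.85e-05 s.
t_prop = 1580/200000000 = 7.9e-06 s; RTT = 1.58e-05 s.
Cycle = t_tx + RTT = 3.43e-05 s.
Throughput = L / cycle = 7400 / 3.43e-05 = 216 Mbps.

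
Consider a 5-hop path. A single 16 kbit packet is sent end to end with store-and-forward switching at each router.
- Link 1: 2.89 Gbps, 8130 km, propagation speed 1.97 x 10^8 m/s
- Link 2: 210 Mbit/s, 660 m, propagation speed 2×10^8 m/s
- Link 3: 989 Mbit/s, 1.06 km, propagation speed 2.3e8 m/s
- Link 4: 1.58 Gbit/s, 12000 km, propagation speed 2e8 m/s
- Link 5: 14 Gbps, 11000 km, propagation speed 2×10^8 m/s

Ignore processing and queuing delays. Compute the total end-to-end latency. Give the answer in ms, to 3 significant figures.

156 ms

L = 16000 bits.
Transmission delays (L/R per hop): 0.00553633, 0.0761905, 0.016178, 0.0101266, 0.00114286 ms; sum = 0.109174 ms.
Propagation delays (d/s per hop): 41.269, 0.0033, 0.0046087, 60, 55 ms; sum = 156.277 ms.
End-to-end = 156 ms.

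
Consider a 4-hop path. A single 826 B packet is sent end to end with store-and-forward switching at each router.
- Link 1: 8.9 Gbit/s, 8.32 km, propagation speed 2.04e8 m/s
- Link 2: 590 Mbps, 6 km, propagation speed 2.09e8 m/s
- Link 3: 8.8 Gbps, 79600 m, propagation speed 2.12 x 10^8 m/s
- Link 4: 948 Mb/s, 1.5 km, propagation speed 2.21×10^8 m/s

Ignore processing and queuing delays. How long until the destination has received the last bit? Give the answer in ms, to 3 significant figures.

0.471 ms

L = 826 × 8 = 6608 bits.
Transmission delays (L/R per hop): 0.000742472, 0.0112, 0.000750909, 0.00697046 ms; sum = 0.0196638 ms.
Propagation delays (d/s per hop): 0.0407843, 0.0287081, 0.375472, 0.00678733 ms; sum = 0.451751 ms.
End-to-end = 0.471 ms.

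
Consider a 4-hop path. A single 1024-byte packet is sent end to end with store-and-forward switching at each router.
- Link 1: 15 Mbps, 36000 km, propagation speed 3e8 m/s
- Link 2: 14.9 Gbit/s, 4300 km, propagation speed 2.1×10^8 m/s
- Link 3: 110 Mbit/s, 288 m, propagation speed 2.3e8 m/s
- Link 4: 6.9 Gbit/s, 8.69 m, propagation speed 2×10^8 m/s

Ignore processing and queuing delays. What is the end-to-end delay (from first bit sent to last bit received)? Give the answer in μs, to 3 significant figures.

L = 1024 × 8 = 8192 bits.
Transmission delays (L/R per hop): 546.133, 0.549799, 74.4727, 1.18725 μs; sum = 622.343 μs.
Propagation delays (d/s per hop): 120000, 20476.2, 1.25217, 0.04345 μs; sum = 140477 μs.
End-to-end = 141000 μs.

141000 μs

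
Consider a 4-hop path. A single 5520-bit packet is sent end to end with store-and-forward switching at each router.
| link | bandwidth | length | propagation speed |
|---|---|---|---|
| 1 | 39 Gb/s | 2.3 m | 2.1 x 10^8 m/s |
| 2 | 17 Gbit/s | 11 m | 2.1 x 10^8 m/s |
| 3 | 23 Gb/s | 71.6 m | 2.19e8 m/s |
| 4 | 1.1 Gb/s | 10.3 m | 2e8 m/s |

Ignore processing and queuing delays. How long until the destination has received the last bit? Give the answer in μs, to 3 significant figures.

6.17 μs

Transmission delays (L/R per hop): 0.141538, 0.324706, 0.24, 5.01818 μs; sum = 5.72443 μs.
Propagation delays (d/s per hop): 0.0109524, 0.052381, 0.326941, 0.0515 μs; sum = 0.441774 μs.
End-to-end = 6.17 μs.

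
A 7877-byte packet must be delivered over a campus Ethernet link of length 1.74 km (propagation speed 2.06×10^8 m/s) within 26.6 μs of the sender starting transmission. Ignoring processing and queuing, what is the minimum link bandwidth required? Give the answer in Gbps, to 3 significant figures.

L = 63016 bits.
Propagation delay = 1740 / 206000000 = 8.4466 μs.
Transmission budget = 26.6 − 8.4466 = 18.1534 μs.
R ≥ L / t_tx = 63016 bits / 1.81534e-05 s = 3.47 Gbps.

3.47 Gbps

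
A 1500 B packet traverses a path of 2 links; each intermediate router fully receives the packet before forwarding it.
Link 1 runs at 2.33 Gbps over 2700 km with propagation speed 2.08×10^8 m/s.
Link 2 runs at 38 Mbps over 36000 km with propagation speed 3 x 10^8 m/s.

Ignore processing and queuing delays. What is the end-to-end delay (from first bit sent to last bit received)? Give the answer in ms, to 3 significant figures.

L = 1500 × 8 = 12000 bits.
Transmission delays (L/R per hop): 0.00515021, 0.315789 ms; sum = 0.32094 ms.
Propagation delays (d/s per hop): 12.9808, 120 ms; sum = 132.981 ms.
End-to-end = 133 ms.

133 ms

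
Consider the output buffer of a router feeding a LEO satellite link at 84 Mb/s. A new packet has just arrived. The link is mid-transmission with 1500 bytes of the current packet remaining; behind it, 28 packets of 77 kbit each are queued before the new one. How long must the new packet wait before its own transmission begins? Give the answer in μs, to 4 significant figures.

25810 μs

Each queued packet: L/R = 77000/84000000 = 916.667 μs.
28 queued → 25666.7 μs.
Plus remaining 12000 bits of current packet: 142.857 μs.
Queuing delay = 25810 μs.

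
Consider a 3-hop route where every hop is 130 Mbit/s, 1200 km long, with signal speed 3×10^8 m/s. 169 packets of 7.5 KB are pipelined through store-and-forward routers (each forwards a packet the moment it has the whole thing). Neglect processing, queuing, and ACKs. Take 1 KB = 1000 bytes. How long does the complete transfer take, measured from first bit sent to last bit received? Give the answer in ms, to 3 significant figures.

90.9 ms

Per-hop transmission t_tx = L/R = 60000/130000000 = 0.461538 ms.
Per-hop propagation t_prop = 1200000/300000000 = 4 ms.
Pipeline fill: first packet needs 3·t_tx to clear all hops; remaining 168 packets each add one t_tx.
Total = (3+169-1)·t_tx + 3·t_prop = 171·0.461538 + 3·4 = 90.9 ms.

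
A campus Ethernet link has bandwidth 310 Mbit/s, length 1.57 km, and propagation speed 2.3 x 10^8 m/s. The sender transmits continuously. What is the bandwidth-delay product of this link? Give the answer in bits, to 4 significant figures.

Propagation delay = 1570 / 2.3e+08 = 6.82609e-06 s.
BDP = R × t_prop = 310000000 × 6.82609e-06 = 2116.09 bits.

2116 bits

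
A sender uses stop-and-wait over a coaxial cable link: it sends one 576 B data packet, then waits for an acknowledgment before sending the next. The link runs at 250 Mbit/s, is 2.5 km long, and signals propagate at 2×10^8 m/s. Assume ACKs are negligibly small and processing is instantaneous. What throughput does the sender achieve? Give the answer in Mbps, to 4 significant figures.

106.1 Mbps

t_tx = L/R = 4608/250000000 = 1.8432e-05 s.
t_prop = 2500/200000000 = 1.25e-05 s; RTT = 2.5e-05 s.
Cycle = t_tx + RTT = 4.3432e-05 s.
Throughput = L / cycle = 4608 / 4.3432e-05 = 106.1 Mbps.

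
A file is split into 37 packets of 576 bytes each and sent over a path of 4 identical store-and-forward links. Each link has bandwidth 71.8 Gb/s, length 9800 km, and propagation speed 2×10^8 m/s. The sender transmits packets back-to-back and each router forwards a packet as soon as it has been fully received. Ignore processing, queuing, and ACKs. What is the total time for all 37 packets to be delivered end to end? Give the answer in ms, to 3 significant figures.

Per-hop transmission t_tx = L/R = 4608/71800000000 = 6.41783e-05 ms.
Per-hop propagation t_prop = 9800000/200000000 = 49 ms.
Pipeline fill: first packet needs 4·t_tx to clear all hops; remaining 36 packets each add one t_tx.
Total = (4+37-1)·t_tx + 4·t_prop = 40·6.41783e-05 + 4·49 = 196 ms.

196 ms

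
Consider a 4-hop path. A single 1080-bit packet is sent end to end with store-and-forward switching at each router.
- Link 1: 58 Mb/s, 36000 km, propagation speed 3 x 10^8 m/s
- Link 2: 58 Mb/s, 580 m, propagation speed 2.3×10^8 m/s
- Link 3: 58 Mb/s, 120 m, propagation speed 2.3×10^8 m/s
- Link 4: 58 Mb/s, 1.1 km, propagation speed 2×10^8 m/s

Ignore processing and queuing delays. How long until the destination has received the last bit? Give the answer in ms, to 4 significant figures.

Transmission delay per hop = L/R = 1080/58000000 = 0.0186207 ms; 4 hops → 0.0744828 ms.
Propagation delays (d/s per hop): 120, 0.00252174, 0.000521739, 0.0055 ms; sum = 120.009 ms.
End-to-end = 120.1 ms.

120.1 ms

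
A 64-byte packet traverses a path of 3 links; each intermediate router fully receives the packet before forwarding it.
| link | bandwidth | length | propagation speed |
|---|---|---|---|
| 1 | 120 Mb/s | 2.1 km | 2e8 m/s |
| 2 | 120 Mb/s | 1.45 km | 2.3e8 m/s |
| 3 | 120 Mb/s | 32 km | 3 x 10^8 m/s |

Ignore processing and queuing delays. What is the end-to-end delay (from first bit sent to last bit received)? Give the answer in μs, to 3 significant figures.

136 μs

L = 64 × 8 = 512 bits.
Transmission delay per hop = L/R = 512/120000000 = 4.26667 μs; 3 hops → 12.8 μs.
Propagation delays (d/s per hop): 10.5, 6.30435, 106.667 μs; sum = 123.471 μs.
End-to-end = 136 μs.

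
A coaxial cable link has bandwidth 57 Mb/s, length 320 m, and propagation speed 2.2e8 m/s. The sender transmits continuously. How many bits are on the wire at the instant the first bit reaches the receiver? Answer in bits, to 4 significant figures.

82.91 bits

Propagation delay = 320 / 2.2e+08 = 1.45455e-06 s.
BDP = R × t_prop = 57000000 × 1.45455e-06 = 82.9091 bits.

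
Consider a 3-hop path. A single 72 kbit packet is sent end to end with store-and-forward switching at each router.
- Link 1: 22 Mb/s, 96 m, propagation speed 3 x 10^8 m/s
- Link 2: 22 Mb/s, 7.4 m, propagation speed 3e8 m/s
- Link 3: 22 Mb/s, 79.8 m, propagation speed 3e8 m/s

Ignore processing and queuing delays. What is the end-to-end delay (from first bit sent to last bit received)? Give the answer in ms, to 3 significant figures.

9.82 ms

L = 72000 bits.
Transmission delay per hop = L/R = 72000/22000000 = 3.27273 ms; 3 hops → 9.81818 ms.
Propagation delays (d/s per hop): 0.00032, 2.46667e-05, 0.000266 ms; sum = 0.000610667 ms.
End-to-end = 9.82 ms.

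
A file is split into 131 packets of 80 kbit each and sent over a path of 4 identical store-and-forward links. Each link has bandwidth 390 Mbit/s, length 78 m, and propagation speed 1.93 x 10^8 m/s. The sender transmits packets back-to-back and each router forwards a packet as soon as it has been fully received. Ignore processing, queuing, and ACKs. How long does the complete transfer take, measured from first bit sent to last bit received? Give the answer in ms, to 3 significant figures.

Per-hop transmission t_tx = L/R = 80000/390000000 = 0.205128 ms.
Per-hop propagation t_prop = 78/193000000 = 0.000404145 ms.
Pipeline fill: first packet needs 4·t_tx to clear all hops; remaining 130 packets each add one t_tx.
Total = (4+131-1)·t_tx + 4·t_prop = 134·0.205128 + 4·0.000404145 = 27.5 ms.

27.5 ms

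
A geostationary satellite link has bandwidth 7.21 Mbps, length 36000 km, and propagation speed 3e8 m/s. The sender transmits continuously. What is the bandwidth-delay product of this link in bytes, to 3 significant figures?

Propagation delay = 36000000 / 300000000 = 0.12 s.
BDP = R × t_prop = 7210000 × 0.12 = 865200 bits.
In bytes: 865200/8 = 108000 bytes.

108000 bytes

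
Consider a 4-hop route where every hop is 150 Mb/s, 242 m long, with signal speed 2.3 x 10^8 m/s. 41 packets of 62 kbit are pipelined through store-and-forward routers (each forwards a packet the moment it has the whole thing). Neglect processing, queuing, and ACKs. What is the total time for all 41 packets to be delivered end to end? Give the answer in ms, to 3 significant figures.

18.2 ms

Per-hop transmission t_tx = L/R = 62000/150000000 = 0.413333 ms.
Per-hop propagation t_prop = 242/2.3e+08 = 0.00105217 ms.
Pipeline fill: first packet needs 4·t_tx to clear all hops; remaining 40 packets each add one t_tx.
Total = (4+41-1)·t_tx + 4·t_prop = 44·0.413333 + 4·0.00105217 = 18.2 ms.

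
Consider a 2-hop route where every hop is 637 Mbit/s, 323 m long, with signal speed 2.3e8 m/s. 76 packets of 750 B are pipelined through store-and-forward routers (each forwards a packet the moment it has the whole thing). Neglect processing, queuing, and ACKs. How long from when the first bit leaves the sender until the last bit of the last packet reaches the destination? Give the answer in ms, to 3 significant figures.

Per-hop transmission t_tx = L/R = 6000/637000000 = 0.00941915 ms.
Per-hop propagation t_prop = 323/2.3e+08 = 0.00140435 ms.
Pipeline fill: first packet needs 2·t_tx to clear all hops; remaining 75 packets each add one t_tx.
Total = (2+76-1)·t_tx + 2·t_prop = 77·0.00941915 + 2·0.00140435 = 0.728 ms.

0.728 ms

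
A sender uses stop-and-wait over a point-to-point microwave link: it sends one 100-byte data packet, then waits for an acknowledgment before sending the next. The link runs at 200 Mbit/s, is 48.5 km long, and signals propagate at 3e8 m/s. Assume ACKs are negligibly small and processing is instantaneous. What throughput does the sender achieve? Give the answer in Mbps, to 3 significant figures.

2.44 Mbps

t_tx = L/R = 800/200000000 = 4e-06 s.
t_prop = 48500/300000000 = 0.000161667 s; RTT = 0.000323333 s.
Cycle = t_tx + RTT = 0.000327333 s.
Throughput = L / cycle = 800 / 0.000327333 = 2.44 Mbps.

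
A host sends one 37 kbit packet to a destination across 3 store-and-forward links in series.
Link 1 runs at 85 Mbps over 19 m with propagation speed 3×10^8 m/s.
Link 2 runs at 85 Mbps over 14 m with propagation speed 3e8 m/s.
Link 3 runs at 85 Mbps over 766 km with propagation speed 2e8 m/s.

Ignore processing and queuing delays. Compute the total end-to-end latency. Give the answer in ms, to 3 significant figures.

5.14 ms

L = 37000 bits.
Transmission delay per hop = L/R = 37000/85000000 = 0.435294 ms; 3 hops → 1.30588 ms.
Propagation delays (d/s per hop): 6.33333e-05, 4.66667e-05, 3.83 ms; sum = 3.83011 ms.
End-to-end = 5.14 ms.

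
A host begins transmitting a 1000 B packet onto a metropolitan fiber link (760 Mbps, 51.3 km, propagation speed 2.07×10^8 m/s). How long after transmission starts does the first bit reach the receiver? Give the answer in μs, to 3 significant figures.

First bit experiences only propagation delay: d/s = 51300/2.07e+08 = 248 μs.

248 μs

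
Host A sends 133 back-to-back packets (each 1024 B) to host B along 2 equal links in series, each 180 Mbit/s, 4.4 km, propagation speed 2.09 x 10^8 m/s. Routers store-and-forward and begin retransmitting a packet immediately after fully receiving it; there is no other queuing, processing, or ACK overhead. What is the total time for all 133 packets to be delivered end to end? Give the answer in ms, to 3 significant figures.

Per-hop transmission t_tx = L/R = 8192/180000000 = 0.0455111 ms.
Per-hop propagation t_prop = 4400/209000000 = 0.0210526 ms.
Pipeline fill: first packet needs 2·t_tx to clear all hops; remaining 132 packets each add one t_tx.
Total = (2+133-1)·t_tx + 2·t_prop = 134·0.0455111 + 2·0.0210526 = 6.14 ms.

6.14 ms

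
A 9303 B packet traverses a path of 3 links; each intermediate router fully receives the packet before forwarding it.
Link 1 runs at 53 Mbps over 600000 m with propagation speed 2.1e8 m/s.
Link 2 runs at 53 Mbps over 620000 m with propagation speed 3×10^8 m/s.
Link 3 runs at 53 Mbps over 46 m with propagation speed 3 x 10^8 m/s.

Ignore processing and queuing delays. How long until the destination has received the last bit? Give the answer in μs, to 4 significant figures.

9137 μs

L = 9303 × 8 = 74424 bits.
Transmission delay per hop = L/R = 74424/53000000 = 1404.23 μs; 3 hops → 4212.68 μs.
Propagation delays (d/s per hop): 2857.14, 2066.67, 0.153333 μs; sum = 4923.96 μs.
End-to-end = 9137 μs.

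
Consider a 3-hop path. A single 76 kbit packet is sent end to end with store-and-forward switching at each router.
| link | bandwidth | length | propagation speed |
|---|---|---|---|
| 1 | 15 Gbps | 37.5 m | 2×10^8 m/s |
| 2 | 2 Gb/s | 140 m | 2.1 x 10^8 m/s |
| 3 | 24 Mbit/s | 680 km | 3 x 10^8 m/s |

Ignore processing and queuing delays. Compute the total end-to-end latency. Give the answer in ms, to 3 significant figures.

L = 76000 bits.
Transmission delays (L/R per hop): 0.00506667, 0.038, 3.16667 ms; sum = 3.20973 ms.
Propagation delays (d/s per hop): 0.0001875, 0.000666667, 2.26667 ms; sum = 2.26752 ms.
End-to-end = 5.48 ms.

5.48 ms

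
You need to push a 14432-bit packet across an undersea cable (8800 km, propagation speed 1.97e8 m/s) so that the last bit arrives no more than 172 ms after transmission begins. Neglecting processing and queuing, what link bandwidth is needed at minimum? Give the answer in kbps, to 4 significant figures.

113.3 kbps

Propagation delay = 8800000 / 197000000 = 44.6701 ms.
Transmission budget = 172 − 44.6701 = 127.33 ms.
R ≥ L / t_tx = 14432 bits / 0.12733 s = 113.3 kbps.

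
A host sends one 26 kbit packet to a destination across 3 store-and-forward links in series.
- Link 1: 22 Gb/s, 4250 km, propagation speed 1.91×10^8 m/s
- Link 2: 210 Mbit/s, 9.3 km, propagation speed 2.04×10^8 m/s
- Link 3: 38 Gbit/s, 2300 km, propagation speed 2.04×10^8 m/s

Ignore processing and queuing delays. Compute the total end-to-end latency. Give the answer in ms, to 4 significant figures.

33.70 ms

L = 26000 bits.
Transmission delays (L/R per hop): 0.00118182, 0.12381, 0.000684211 ms; sum = 0.125676 ms.
Propagation delays (d/s per hop): 22.2513, 0.0455882, 11.2745 ms; sum = 33.5714 ms.
End-to-end = 33.70 ms.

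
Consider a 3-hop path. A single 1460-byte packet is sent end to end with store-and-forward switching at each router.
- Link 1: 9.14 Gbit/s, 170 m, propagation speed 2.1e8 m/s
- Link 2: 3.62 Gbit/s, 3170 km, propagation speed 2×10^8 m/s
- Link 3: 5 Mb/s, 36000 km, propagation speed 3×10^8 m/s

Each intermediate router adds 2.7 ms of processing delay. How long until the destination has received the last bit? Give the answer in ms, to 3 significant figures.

144 ms

L = 1460 × 8 = 11680 bits.
Transmission delays (L/R per hop): 0.0012779, 0.00322652, 2.336 ms; sum = 2.3405 ms.
Propagation delays (d/s per hop): 0.000809524, 15.85, 120 ms; sum = 135.851 ms.
Processing at 2 router(s): 2 × 2.7 ms = 5.4 ms.
End-to-end = 144 ms.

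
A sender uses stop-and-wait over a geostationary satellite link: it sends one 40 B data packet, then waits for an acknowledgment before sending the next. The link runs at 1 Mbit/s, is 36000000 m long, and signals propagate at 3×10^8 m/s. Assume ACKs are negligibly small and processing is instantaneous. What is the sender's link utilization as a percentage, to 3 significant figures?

t_tx = L/R = 320/1000000 = 0.00032 s.
t_prop = 36000000/300000000 = 0.12 s; RTT = 0.24 s.
Cycle = t_tx + RTT = 0.24032 s.
Utilization = t_tx / cycle = 0.00032/0.24032 = 0.133 %.

0.133 %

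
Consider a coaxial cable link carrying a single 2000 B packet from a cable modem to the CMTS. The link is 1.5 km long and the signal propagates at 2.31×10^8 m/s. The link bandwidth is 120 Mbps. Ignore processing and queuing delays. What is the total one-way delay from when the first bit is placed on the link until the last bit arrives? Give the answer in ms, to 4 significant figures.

L = 2000 × 8 = 16000 bits.
Transmission delay = L/R = 16000 / 120000000 = 0.133333 ms.
Propagation delay = d/s = 1500 m / 231000000 m/s = 0.00649351 ms.
Total = 0.1398 ms.

0.1398 ms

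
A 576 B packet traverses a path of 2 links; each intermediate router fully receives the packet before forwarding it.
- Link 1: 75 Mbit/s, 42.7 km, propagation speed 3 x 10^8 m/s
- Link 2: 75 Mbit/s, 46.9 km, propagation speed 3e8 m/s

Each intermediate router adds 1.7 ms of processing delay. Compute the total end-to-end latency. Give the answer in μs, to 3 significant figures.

2120 μs

L = 576 × 8 = 4608 bits.
Transmission delay per hop = L/R = 4608/75000000 = 61.44 μs; 2 hops → 122.88 μs.
Propagation delays (d/s per hop): 142.333, 156.333 μs; sum = 298.667 μs.
Processing at 1 router(s): 1 × 1.7 ms = 1700 μs.
End-to-end = 2120 μs.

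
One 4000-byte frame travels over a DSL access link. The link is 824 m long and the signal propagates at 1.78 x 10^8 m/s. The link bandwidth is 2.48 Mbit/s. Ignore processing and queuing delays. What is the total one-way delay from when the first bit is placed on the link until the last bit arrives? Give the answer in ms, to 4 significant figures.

12.91 ms

L = 4000 × 8 = 32000 bits.
Transmission delay = L/R = 32000 / 2480000 = 12.9032 ms.
Propagation delay = d/s = 824 m / 178000000 m/s = 0.00462921 ms.
Total = 12.91 ms.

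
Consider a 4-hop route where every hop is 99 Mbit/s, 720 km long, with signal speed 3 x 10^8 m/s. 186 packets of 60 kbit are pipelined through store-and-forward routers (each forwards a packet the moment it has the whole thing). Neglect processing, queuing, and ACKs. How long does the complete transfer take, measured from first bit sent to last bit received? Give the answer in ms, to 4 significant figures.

Per-hop transmission t_tx = L/R = 60000/99000000 = 0.606061 ms.
Per-hop propagation t_prop = 720000/300000000 = 2.4 ms.
Pipeline fill: first packet needs 4·t_tx to clear all hops; remaining 185 packets each add one t_tx.
Total = (4+186-1)·t_tx + 4·t_prop = 189·0.606061 + 4·2.4 = 124.1 ms.

124.1 ms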